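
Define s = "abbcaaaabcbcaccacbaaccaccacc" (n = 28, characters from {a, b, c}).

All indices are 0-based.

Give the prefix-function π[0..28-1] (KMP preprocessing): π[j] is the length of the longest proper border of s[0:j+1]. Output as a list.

[0, 0, 0, 0, 1, 1, 1, 1, 2, 0, 0, 0, 1, 0, 0, 1, 0, 0, 1, 1, 0, 0, 1, 0, 0, 1, 0, 0]

π[0] = 0
j=1 s[j]='b': π[1]=0 (border '')
j=2 s[j]='b': π[2]=0 (border '')
j=3 s[j]='c': π[3]=0 (border '')
j=4 s[j]='a': π[4]=1 (border 'a')
j=5 s[j]='a': k: 1→0; π[5]=1 (border 'a')
j=6 s[j]='a': k: 1→0; π[6]=1 (border 'a')
j=7 s[j]='a': k: 1→0; π[7]=1 (border 'a')
j=8 s[j]='b': π[8]=2 (border 'ab')
j=9 s[j]='c': k: 2→0; π[9]=0 (border '')
j=10 s[j]='b': π[10]=0 (border '')
j=11 s[j]='c': π[11]=0 (border '')
j=12 s[j]='a': π[12]=1 (border 'a')
j=13 s[j]='c': k: 1→0; π[13]=0 (border '')
j=14 s[j]='c': π[14]=0 (border '')
j=15 s[j]='a': π[15]=1 (border 'a')
j=16 s[j]='c': k: 1→0; π[16]=0 (border '')
j=17 s[j]='b': π[17]=0 (border '')
j=18 s[j]='a': π[18]=1 (border 'a')
j=19 s[j]='a': k: 1→0; π[19]=1 (border 'a')
j=20 s[j]='c': k: 1→0; π[20]=0 (border '')
j=21 s[j]='c': π[21]=0 (border '')
j=22 s[j]='a': π[22]=1 (border 'a')
j=23 s[j]='c': k: 1→0; π[23]=0 (border '')
j=24 s[j]='c': π[24]=0 (border '')
j=25 s[j]='a': π[25]=1 (border 'a')
j=26 s[j]='c': k: 1→0; π[26]=0 (border '')
j=27 s[j]='c': π[27]=0 (border '')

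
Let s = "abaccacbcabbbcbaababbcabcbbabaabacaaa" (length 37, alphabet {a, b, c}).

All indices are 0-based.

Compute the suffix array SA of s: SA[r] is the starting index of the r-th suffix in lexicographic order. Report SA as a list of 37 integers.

[36, 35, 34, 15, 29, 27, 16, 30, 0, 9, 18, 22, 32, 5, 2, 14, 28, 26, 17, 31, 1, 25, 10, 19, 11, 7, 20, 12, 23, 33, 8, 21, 4, 13, 24, 6, 3]

sorted suffixes:
  #0 SA[0]=36  'a'
  #1 SA[1]=35  'aa'
  #2 SA[2]=34  'aaa'
  #3 SA[3]=15  'aababbcabcbbabaabacaaa'
  #4 SA[4]=29  'aabacaaa'
  #5 SA[5]=27  'abaabacaaa'
  #6 SA[6]=16  'ababbcabcbbabaabacaaa'
  #7 SA[7]=30  'abacaaa'
  #8 SA[8]=0  'abaccacbcabbbcbaababbcabcbbabaabacaaa'
  #9 SA[9]=9  'abbbcbaababbcabcbbabaabacaaa'
  #10 SA[10]=18  'abbcabcbbabaabacaaa'
  #11 SA[11]=22  'abcbbabaabacaaa'
  #12 SA[12]=32  'acaaa'
  #13 SA[13]=5  'acbcabbbcbaababbcabcbbabaabacaaa'
  #14 SA[14]=2  'accacbcabbbcbaababbcabcbbabaabacaaa'
  #15 SA[15]=14  'baababbcabcbbabaabacaaa'
  #16 SA[16]=28  'baabacaaa'
  #17 SA[17]=26  'babaabacaaa'
  #18 SA[18]=17  'babbcabcbbabaabacaaa'
  #19 SA[19]=31  'bacaaa'
  #20 SA[20]=1  'baccacbcabbbcbaababbcabcbbabaabacaaa'
  #21 SA[21]=25  'bbabaabacaaa'
  #22 SA[22]=10  'bbbcbaababbcabcbbabaabacaaa'
  #23 SA[23]=19  'bbcabcbbabaabacaaa'
  #24 SA[24]=11  'bbcbaababbcabcbbabaabacaaa'
  #25 SA[25]=7  'bcabbbcbaababbcabcbbabaabacaaa'
  #26 SA[26]=20  'bcabcbbabaabacaaa'
  #27 SA[27]=12  'bcbaababbcabcbbabaabacaaa'
  #28 SA[28]=23  'bcbbabaabacaaa'
  #29 SA[29]=33  'caaa'
  #30 SA[30]=8  'cabbbcbaababbcabcbbabaabacaaa'
  #31 SA[31]=21  'cabcbbabaabacaaa'
  #32 SA[32]=4  'cacbcabbbcbaababbcabcbbabaabacaaa'
  #33 SA[33]=13  'cbaababbcabcbbabaabacaaa'
  #34 SA[34]=24  'cbbabaabacaaa'
  #35 SA[35]=6  'cbcabbbcbaababbcabcbbabaabacaaa'
  #36 SA[36]=3  'ccacbcabbbcbaababbcabcbbabaabacaaa'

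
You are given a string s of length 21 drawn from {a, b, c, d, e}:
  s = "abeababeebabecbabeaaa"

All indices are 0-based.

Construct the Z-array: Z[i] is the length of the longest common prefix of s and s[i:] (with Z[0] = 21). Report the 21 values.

Z[0]=21
i=1: outside box; Z[1]=0
i=2: outside box; Z[2]=0
i=3: outside box; Z[3]=2 grow→box=[3,5)
i=4: min(r-i=1, Z[1]=0)=0; Z[4]=0
i=5: outside box; Z[5]=3 grow→box=[5,8)
i=6: min(r-i=2, Z[1]=0)=0; Z[6]=0
i=7: min(r-i=1, Z[2]=0)=0; Z[7]=0
i=8: outside box; Z[8]=0
i=9: outside box; Z[9]=0
i=10: outside box; Z[10]=3 grow→box=[10,13)
i=11: min(r-i=2, Z[1]=0)=0; Z[11]=0
i=12: min(r-i=1, Z[2]=0)=0; Z[12]=0
i=13: outside box; Z[13]=0
i=14: outside box; Z[14]=0
i=15: outside box; Z[15]=4 grow→box=[15,19)
i=16: min(r-i=3, Z[1]=0)=0; Z[16]=0
i=17: min(r-i=2, Z[2]=0)=0; Z[17]=0
i=18: min(r-i=1, Z[3]=2)=1; Z[18]=1
i=19: outside box; Z[19]=1 grow→box=[19,20)
i=20: outside box; Z[20]=1 grow→box=[20,21)

[21, 0, 0, 2, 0, 3, 0, 0, 0, 0, 3, 0, 0, 0, 0, 4, 0, 0, 1, 1, 1]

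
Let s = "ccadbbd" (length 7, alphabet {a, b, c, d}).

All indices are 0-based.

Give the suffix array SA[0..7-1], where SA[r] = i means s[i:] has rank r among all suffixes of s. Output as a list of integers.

sorted suffixes:
  #0 SA[0]=2  'adbbd'
  #1 SA[1]=4  'bbd'
  #2 SA[2]=5  'bd'
  #3 SA[3]=1  'cadbbd'
  #4 SA[4]=0  'ccadbbd'
  #5 SA[5]=6  'd'
  #6 SA[6]=3  'dbbd'

[2, 4, 5, 1, 0, 6, 3]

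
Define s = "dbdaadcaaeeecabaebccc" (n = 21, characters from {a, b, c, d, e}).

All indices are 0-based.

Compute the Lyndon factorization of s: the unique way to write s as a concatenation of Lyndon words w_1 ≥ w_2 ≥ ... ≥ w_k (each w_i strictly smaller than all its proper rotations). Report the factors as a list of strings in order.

emit factor 1: 'd' (i=0, period=1)
emit factor 2: 'bd' (i=1, period=2)
emit factor 3: 'aadcaaeeecabaebccc' (i=3, period=18)

["d", "bd", "aadcaaeeecabaebccc"]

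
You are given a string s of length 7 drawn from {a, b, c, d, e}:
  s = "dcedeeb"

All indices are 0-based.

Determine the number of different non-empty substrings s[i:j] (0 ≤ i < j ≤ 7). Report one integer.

rank→(start, suffix):
  0 → (6, 'b')
  1 → (1, 'cedeeb')
  2 → (0, 'dcedeeb')
  3 → (3, 'deeb')
  4 → (5, 'eb')
  5 → (2, 'edeeb')
  6 → (4, 'eeb')

SA = [6, 1, 0, 3, 5, 2, 4]
[i] adj suffixes → lcp
  [1] 6/1 → 0 ('')
  [2] 1/0 → 0 ('')
  [3] 0/3 → 1 ('d')
  [4] 3/5 → 0 ('')
  [5] 5/2 → 1 ('e')
  [6] 2/4 → 1 ('e')

n(n+1)/2 = 7·8/2 = 28
Σ LCP = 0 + 0 + 0 + 1 + 0 + 1 + 1 = 3
distinct = 28 − 3 = 25

25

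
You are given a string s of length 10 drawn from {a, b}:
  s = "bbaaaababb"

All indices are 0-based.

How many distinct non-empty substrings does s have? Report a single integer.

rank→(start, suffix):
  0 → (2, 'aaaababb')
  1 → (3, 'aaababb')
  2 → (4, 'aababb')
  3 → (5, 'ababb')
  4 → (7, 'abb')
  5 → (9, 'b')
  6 → (1, 'baaaababb')
  7 → (6, 'babb')
  8 → (8, 'bb')
  9 → (0, 'bbaaaababb')

SA = [2, 3, 4, 5, 7, 9, 1, 6, 8, 0]
i: (SA[i-1],SA[i]) lcp shared
  1: (2,3) 3 'aaa'
  2: (3,4) 2 'aa'
  3: (4,5) 1 'a'
  4: (5,7) 2 'ab'
  5: (7,9) 0 ''
  6: (9,1) 1 'b'
  7: (1,6) 2 'ba'
  8: (6,8) 1 'b'
  9: (8,0) 2 'bb'

n(n+1)/2 = 10·11/2 = 55
Σ LCP = 0 + 3 + 2 + 1 + 2 + 0 + 1 + 2 + 1 + 2 = 14
distinct = 55 − 14 = 41

41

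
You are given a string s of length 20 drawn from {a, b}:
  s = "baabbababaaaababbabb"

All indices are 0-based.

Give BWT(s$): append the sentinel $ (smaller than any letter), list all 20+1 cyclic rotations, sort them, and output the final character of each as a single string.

rank  rotation               last
    0  $baabbababaaaababbabb  b
    1  aaaababbabb$baabbabab  b
    2  aaababbabb$baabbababa  a
    3  aababbabb$baabbababaa  a
    4  aabbababaaaababbabb$b  b
    5  abaaaababbabb$baabbab  b
    6  ababaaaababbabb$baabb  b
    7  ababbabb$baabbababaaa  a
    8  abb$baabbababaaaababb  b
    9  abbababaaaababbabb$ba  a
   10  abbabb$baabbababaaaab  b
   11  b$baabbababaaaababbab  b
   12  baaaababbabb$baabbaba  a
   13  baabbababaaaababbabb$  $
   14  babaaaababbabb$baabba  a
   15  bababaaaababbabb$baab  b
   16  babb$baabbababaaaabab  b
   17  babbabb$baabbababaaaa  a
   18  bb$baabbababaaaababba  a
   19  bbababaaaababbabb$baa  a
   20  bbabb$baabbababaaaaba  a

bbaabbbababba$abbaaaa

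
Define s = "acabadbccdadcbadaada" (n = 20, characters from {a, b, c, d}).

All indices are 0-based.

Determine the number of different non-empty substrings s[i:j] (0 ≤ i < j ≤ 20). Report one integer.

186

rank | idx | suffix
   0 |  19 | a
   1 |  16 | aada
   2 |   2 | abadbccdadcbadaada
   3 |   0 | acabadbccdadcbadaada
   4 |  17 | ada
   5 |  14 | adaada
   6 |   4 | adbccdadcbadaada
   7 |  10 | adcbadaada
   8 |  13 | badaada
   9 |   3 | badbccdadcbadaada
  10 |   6 | bccdadcbadaada
  11 |   1 | cabadbccdadcbadaada
  12 |  12 | cbadaada
  13 |   7 | ccdadcbadaada
  14 |   8 | cdadcbadaada
  15 |  18 | da
  16 |  15 | daada
  17 |   9 | dadcbadaada
  18 |   5 | dbccdadcbadaada
  19 |  11 | dcbadaada

SA = [19, 16, 2, 0, 17, 14, 4, 10, 13, 3, 6, 1, 12, 7, 8, 18, 15, 9, 5, 11]
rank  pair      lcp
   1  s[19:],s[16:]  1  'a'
   2  s[16:],s[2:]  1  'a'
   3  s[2:],s[0:]  1  'a'
   4  s[0:],s[17:]  1  'a'
   5  s[17:],s[14:]  3  'ada'
   6  s[14:],s[4:]  2  'ad'
   7  s[4:],s[10:]  2  'ad'
   8  s[10:],s[13:]  0  ''
   9  s[13:],s[3:]  3  'bad'
  10  s[3:],s[6:]  1  'b'
  11  s[6:],s[1:]  0  ''
  12  s[1:],s[12:]  1  'c'
  13  s[12:],s[7:]  1  'c'
  14  s[7:],s[8:]  1  'c'
  15  s[8:],s[18:]  0  ''
  16  s[18:],s[15:]  2  'da'
  17  s[15:],s[9:]  2  'da'
  18  s[9:],s[5:]  1  'd'
  19  s[5:],s[11:]  1  'd'

n(n+1)/2 = 20·21/2 = 210
Σ LCP = 0 + 1 + 1 + 1 + 1 + 3 + 2 + 2 + 0 + 3 + 1 + 0 + 1 + 1 + 1 + 0 + 2 + 2 + 1 + 1 = 24
distinct = 210 − 24 = 186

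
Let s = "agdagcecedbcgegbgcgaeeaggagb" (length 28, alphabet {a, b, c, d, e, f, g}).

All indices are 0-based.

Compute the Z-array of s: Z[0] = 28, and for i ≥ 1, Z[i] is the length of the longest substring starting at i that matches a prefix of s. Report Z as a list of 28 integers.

Z[0]=28
i=1: fresh scan; Z[1]=0
i=2: fresh scan; Z[2]=0
i=3: fresh scan; Z[3]=2 extend→box=[3,5)
i=4: min(r-i=1, Z[1]=0)=0; Z[4]=0
i=5: fresh scan; Z[5]=0
i=6: fresh scan; Z[6]=0
i=7: fresh scan; Z[7]=0
i=8: fresh scan; Z[8]=0
i=9: fresh scan; Z[9]=0
i=10: fresh scan; Z[10]=0
i=11: fresh scan; Z[11]=0
i=12: fresh scan; Z[12]=0
i=13: fresh scan; Z[13]=0
i=14: fresh scan; Z[14]=0
i=15: fresh scan; Z[15]=0
i=16: fresh scan; Z[16]=0
i=17: fresh scan; Z[17]=0
i=18: fresh scan; Z[18]=0
i=19: fresh scan; Z[19]=1 extend→box=[19,20)
i=20: fresh scan; Z[20]=0
i=21: fresh scan; Z[21]=0
i=22: fresh scan; Z[22]=2 extend→box=[22,24)
i=23: min(r-i=1, Z[1]=0)=0; Z[23]=0
i=24: fresh scan; Z[24]=0
i=25: fresh scan; Z[25]=2 extend→box=[25,27)
i=26: min(r-i=1, Z[1]=0)=0; Z[26]=0
i=27: fresh scan; Z[27]=0

[28, 0, 0, 2, 0, 0, 0, 0, 0, 0, 0, 0, 0, 0, 0, 0, 0, 0, 0, 1, 0, 0, 2, 0, 0, 2, 0, 0]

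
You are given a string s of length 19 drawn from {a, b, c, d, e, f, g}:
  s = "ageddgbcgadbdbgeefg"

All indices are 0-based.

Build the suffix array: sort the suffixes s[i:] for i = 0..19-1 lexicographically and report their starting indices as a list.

rank→(start, suffix):
  0 → (9, 'adbdbgeefg')
  1 → (0, 'ageddgbcgadbdbgeefg')
  2 → (6, 'bcgadbdbgeefg')
  3 → (11, 'bdbgeefg')
  4 → (13, 'bgeefg')
  5 → (7, 'cgadbdbgeefg')
  6 → (10, 'dbdbgeefg')
  7 → (12, 'dbgeefg')
  8 → (3, 'ddgbcgadbdbgeefg')
  9 → (4, 'dgbcgadbdbgeefg')
  10 → (2, 'eddgbcgadbdbgeefg')
  11 → (15, 'eefg')
  12 → (16, 'efg')
  13 → (17, 'fg')
  14 → (18, 'g')
  15 → (8, 'gadbdbgeefg')
  16 → (5, 'gbcgadbdbgeefg')
  17 → (1, 'geddgbcgadbdbgeefg')
  18 → (14, 'geefg')

[9, 0, 6, 11, 13, 7, 10, 12, 3, 4, 2, 15, 16, 17, 18, 8, 5, 1, 14]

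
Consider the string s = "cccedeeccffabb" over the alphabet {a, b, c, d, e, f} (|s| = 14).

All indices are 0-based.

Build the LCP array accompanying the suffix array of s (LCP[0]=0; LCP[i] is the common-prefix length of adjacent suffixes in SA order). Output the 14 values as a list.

[0, 0, 1, 0, 2, 2, 1, 1, 0, 0, 1, 1, 0, 1]

rank→(start, suffix):
  0 → (11, 'abb')
  1 → (13, 'b')
  2 → (12, 'bb')
  3 → (0, 'cccedeeccffabb')
  4 → (1, 'ccedeeccffabb')
  5 → (7, 'ccffabb')
  6 → (2, 'cedeeccffabb')
  7 → (8, 'cffabb')
  8 → (4, 'deeccffabb')
  9 → (6, 'eccffabb')
  10 → (3, 'edeeccffabb')
  11 → (5, 'eeccffabb')
  12 → (10, 'fabb')
  13 → (9, 'ffabb')

SA = [11, 13, 12, 0, 1, 7, 2, 8, 4, 6, 3, 5, 10, 9]
i: (SA[i-1],SA[i]) lcp shared
  1: (11,13) 0 ''
  2: (13,12) 1 'b'
  3: (12,0) 0 ''
  4: (0,1) 2 'cc'
  5: (1,7) 2 'cc'
  6: (7,2) 1 'c'
  7: (2,8) 1 'c'
  8: (8,4) 0 ''
  9: (4,6) 0 ''
  10: (6,3) 1 'e'
  11: (3,5) 1 'e'
  12: (5,10) 0 ''
  13: (10,9) 1 'f'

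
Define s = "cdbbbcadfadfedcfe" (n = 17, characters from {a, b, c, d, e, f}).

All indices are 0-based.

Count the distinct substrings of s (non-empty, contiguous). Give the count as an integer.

rank | idx | suffix
   0 |   6 | adfadfedcfe
   1 |   9 | adfedcfe
   2 |   2 | bbbcadfadfedcfe
   3 |   3 | bbcadfadfedcfe
   4 |   4 | bcadfadfedcfe
   5 |   5 | cadfadfedcfe
   6 |   0 | cdbbbcadfadfedcfe
   7 |  14 | cfe
   8 |   1 | dbbbcadfadfedcfe
   9 |  13 | dcfe
  10 |   7 | dfadfedcfe
  11 |  10 | dfedcfe
  12 |  16 | e
  13 |  12 | edcfe
  14 |   8 | fadfedcfe
  15 |  15 | fe
  16 |  11 | fedcfe

SA = [6, 9, 2, 3, 4, 5, 0, 14, 1, 13, 7, 10, 16, 12, 8, 15, 11]
i: (SA[i-1],SA[i]) lcp shared
  1: (6,9) 3 'adf'
  2: (9,2) 0 ''
  3: (2,3) 2 'bb'
  4: (3,4) 1 'b'
  5: (4,5) 0 ''
  6: (5,0) 1 'c'
  7: (0,14) 1 'c'
  8: (14,1) 0 ''
  9: (1,13) 1 'd'
  10: (13,7) 1 'd'
  11: (7,10) 2 'df'
  12: (10,16) 0 ''
  13: (16,12) 1 'e'
  14: (12,8) 0 ''
  15: (8,15) 1 'f'
  16: (15,11) 2 'fe'

n(n+1)/2 = 17·18/2 = 153
Σ LCP = 0 + 3 + 0 + 2 + 1 + 0 + 1 + 1 + 0 + 1 + 1 + 2 + 0 + 1 + 0 + 1 + 2 = 16
distinct = 153 − 16 = 137

137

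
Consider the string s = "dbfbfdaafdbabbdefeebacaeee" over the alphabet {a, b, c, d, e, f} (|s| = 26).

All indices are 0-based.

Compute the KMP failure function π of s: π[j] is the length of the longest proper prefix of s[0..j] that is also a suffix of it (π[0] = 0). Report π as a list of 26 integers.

[0, 0, 0, 0, 0, 1, 0, 0, 0, 1, 2, 0, 0, 0, 1, 0, 0, 0, 0, 0, 0, 0, 0, 0, 0, 0]

π[0] = 0
j=1 s[j]='b': π[1]=0 (border '')
j=2 s[j]='f': π[2]=0 (border '')
j=3 s[j]='b': π[3]=0 (border '')
j=4 s[j]='f': π[4]=0 (border '')
j=5 s[j]='d': π[5]=1 (border 'd')
j=6 s[j]='a': k: 1→0; π[6]=0 (border '')
j=7 s[j]='a': π[7]=0 (border '')
j=8 s[j]='f': π[8]=0 (border '')
j=9 s[j]='d': π[9]=1 (border 'd')
j=10 s[j]='b': π[10]=2 (border 'db')
j=11 s[j]='a': k: 2→0; π[11]=0 (border '')
j=12 s[j]='b': π[12]=0 (border '')
j=13 s[j]='b': π[13]=0 (border '')
j=14 s[j]='d': π[14]=1 (border 'd')
j=15 s[j]='e': k: 1→0; π[15]=0 (border '')
j=16 s[j]='f': π[16]=0 (border '')
j=17 s[j]='e': π[17]=0 (border '')
j=18 s[j]='e': π[18]=0 (border '')
j=19 s[j]='b': π[19]=0 (border '')
j=20 s[j]='a': π[20]=0 (border '')
j=21 s[j]='c': π[21]=0 (border '')
j=22 s[j]='a': π[22]=0 (border '')
j=23 s[j]='e': π[23]=0 (border '')
j=24 s[j]='e': π[24]=0 (border '')
j=25 s[j]='e': π[25]=0 (border '')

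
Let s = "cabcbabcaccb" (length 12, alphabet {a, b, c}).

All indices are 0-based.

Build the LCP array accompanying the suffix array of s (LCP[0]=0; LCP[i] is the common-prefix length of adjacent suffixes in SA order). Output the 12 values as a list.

[0, 3, 1, 0, 1, 1, 2, 0, 2, 1, 2, 1]

rank→(start, suffix):
  0 → (5, 'abcaccb')
  1 → (1, 'abcbabcaccb')
  2 → (8, 'accb')
  3 → (11, 'b')
  4 → (4, 'babcaccb')
  5 → (6, 'bcaccb')
  6 → (2, 'bcbabcaccb')
  7 → (0, 'cabcbabcaccb')
  8 → (7, 'caccb')
  9 → (10, 'cb')
  10 → (3, 'cbabcaccb')
  11 → (9, 'ccb')

SA = [5, 1, 8, 11, 4, 6, 2, 0, 7, 10, 3, 9]
i: (SA[i-1],SA[i]) lcp shared
  1: (5,1) 3 'abc'
  2: (1,8) 1 'a'
  3: (8,11) 0 ''
  4: (11,4) 1 'b'
  5: (4,6) 1 'b'
  6: (6,2) 2 'bc'
  7: (2,0) 0 ''
  8: (0,7) 2 'ca'
  9: (7,10) 1 'c'
  10: (10,3) 2 'cb'
  11: (3,9) 1 'c'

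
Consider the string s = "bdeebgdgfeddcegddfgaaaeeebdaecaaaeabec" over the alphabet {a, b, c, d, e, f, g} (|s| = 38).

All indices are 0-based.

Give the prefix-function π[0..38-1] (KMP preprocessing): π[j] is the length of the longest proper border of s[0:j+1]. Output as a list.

[0, 0, 0, 0, 1, 0, 0, 0, 0, 0, 0, 0, 0, 0, 0, 0, 0, 0, 0, 0, 0, 0, 0, 0, 0, 1, 2, 0, 0, 0, 0, 0, 0, 0, 0, 1, 0, 0]

π[0] = 0
j=1 s[j]='d': π[1]=0 (border '')
j=2 s[j]='e': π[2]=0 (border '')
j=3 s[j]='e': π[3]=0 (border '')
j=4 s[j]='b': π[4]=1 (border 'b')
j=5 s[j]='g': k: 1→0; π[5]=0 (border '')
j=6 s[j]='d': π[6]=0 (border '')
j=7 s[j]='g': π[7]=0 (border '')
j=8 s[j]='f': π[8]=0 (border '')
j=9 s[j]='e': π[9]=0 (border '')
j=10 s[j]='d': π[10]=0 (border '')
j=11 s[j]='d': π[11]=0 (border '')
j=12 s[j]='c': π[12]=0 (border '')
j=13 s[j]='e': π[13]=0 (border '')
j=14 s[j]='g': π[14]=0 (border '')
j=15 s[j]='d': π[15]=0 (border '')
j=16 s[j]='d': π[16]=0 (border '')
j=17 s[j]='f': π[17]=0 (border '')
j=18 s[j]='g': π[18]=0 (border '')
j=19 s[j]='a': π[19]=0 (border '')
j=20 s[j]='a': π[20]=0 (border '')
j=21 s[j]='a': π[21]=0 (border '')
j=22 s[j]='e': π[22]=0 (border '')
j=23 s[j]='e': π[23]=0 (border '')
j=24 s[j]='e': π[24]=0 (border '')
j=25 s[j]='b': π[25]=1 (border 'b')
j=26 s[j]='d': π[26]=2 (border 'bd')
j=27 s[j]='a': k: 2→0; π[27]=0 (border '')
j=28 s[j]='e': π[28]=0 (border '')
j=29 s[j]='c': π[29]=0 (border '')
j=30 s[j]='a': π[30]=0 (border '')
j=31 s[j]='a': π[31]=0 (border '')
j=32 s[j]='a': π[32]=0 (border '')
j=33 s[j]='e': π[33]=0 (border '')
j=34 s[j]='a': π[34]=0 (border '')
j=35 s[j]='b': π[35]=1 (border 'b')
j=36 s[j]='e': k: 1→0; π[36]=0 (border '')
j=37 s[j]='c': π[37]=0 (border '')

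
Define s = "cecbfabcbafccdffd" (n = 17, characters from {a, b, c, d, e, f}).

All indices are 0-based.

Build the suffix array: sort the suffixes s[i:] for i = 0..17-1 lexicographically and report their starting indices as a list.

rank→(start, suffix):
  0 → (5, 'abcbafccdffd')
  1 → (9, 'afccdffd')
  2 → (8, 'bafccdffd')
  3 → (6, 'bcbafccdffd')
  4 → (3, 'bfabcbafccdffd')
  5 → (7, 'cbafccdffd')
  6 → (2, 'cbfabcbafccdffd')
  7 → (11, 'ccdffd')
  8 → (12, 'cdffd')
  9 → (0, 'cecbfabcbafccdffd')
  10 → (16, 'd')
  11 → (13, 'dffd')
  12 → (1, 'ecbfabcbafccdffd')
  13 → (4, 'fabcbafccdffd')
  14 → (10, 'fccdffd')
  15 → (15, 'fd')
  16 → (14, 'ffd')

[5, 9, 8, 6, 3, 7, 2, 11, 12, 0, 16, 13, 1, 4, 10, 15, 14]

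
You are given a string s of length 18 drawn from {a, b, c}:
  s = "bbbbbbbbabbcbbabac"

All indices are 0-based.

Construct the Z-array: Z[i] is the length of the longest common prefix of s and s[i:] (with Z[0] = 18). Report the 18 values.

Z[0]=18
i=1: fresh scan; Z[1]=7 grow→box=[1,8)
i=2: min(r-i=6, Z[1]=7)=6; Z[2]=6
i=3: min(r-i=5, Z[2]=6)=5; Z[3]=5
i=4: min(r-i=4, Z[3]=5)=4; Z[4]=4
i=5: min(r-i=3, Z[4]=4)=3; Z[5]=3
i=6: min(r-i=2, Z[5]=3)=2; Z[6]=2
i=7: min(r-i=1, Z[6]=2)=1; Z[7]=1
i=8: fresh scan; Z[8]=0
i=9: fresh scan; Z[9]=2 grow→box=[9,11)
i=10: min(r-i=1, Z[1]=7)=1; Z[10]=1
i=11: fresh scan; Z[11]=0
i=12: fresh scan; Z[12]=2 grow→box=[12,14)
i=13: min(r-i=1, Z[1]=7)=1; Z[13]=1
i=14: fresh scan; Z[14]=0
i=15: fresh scan; Z[15]=1 grow→box=[15,16)
i=16: fresh scan; Z[16]=0
i=17: fresh scan; Z[17]=0

[18, 7, 6, 5, 4, 3, 2, 1, 0, 2, 1, 0, 2, 1, 0, 1, 0, 0]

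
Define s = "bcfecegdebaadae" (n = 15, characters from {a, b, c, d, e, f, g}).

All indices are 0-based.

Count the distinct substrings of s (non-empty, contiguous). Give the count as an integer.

rank→(start, suffix):
  0 → (10, 'aadae')
  1 → (11, 'adae')
  2 → (13, 'ae')
  3 → (9, 'baadae')
  4 → (0, 'bcfecegdebaadae')
  5 → (4, 'cegdebaadae')
  6 → (1, 'cfecegdebaadae')
  7 → (12, 'dae')
  8 → (7, 'debaadae')
  9 → (14, 'e')
  10 → (8, 'ebaadae')
  11 → (3, 'ecegdebaadae')
  12 → (5, 'egdebaadae')
  13 → (2, 'fecegdebaadae')
  14 → (6, 'gdebaadae')

SA = [10, 11, 13, 9, 0, 4, 1, 12, 7, 14, 8, 3, 5, 2, 6]
rank  pair      lcp
   1  s[10:],s[11:]  1  'a'
   2  s[11:],s[13:]  1  'a'
   3  s[13:],s[9:]  0  ''
   4  s[9:],s[0:]  1  'b'
   5  s[0:],s[4:]  0  ''
   6  s[4:],s[1:]  1  'c'
   7  s[1:],s[12:]  0  ''
   8  s[12:],s[7:]  1  'd'
   9  s[7:],s[14:]  0  ''
  10  s[14:],s[8:]  1  'e'
  11  s[8:],s[3:]  1  'e'
  12  s[3:],s[5:]  1  'e'
  13  s[5:],s[2:]  0  ''
  14  s[2:],s[6:]  0  ''

n(n+1)/2 = 15·16/2 = 120
Σ LCP = 0 + 1 + 1 + 0 + 1 + 0 + 1 + 0 + 1 + 0 + 1 + 1 + 1 + 0 + 0 = 8
distinct = 120 − 8 = 112

112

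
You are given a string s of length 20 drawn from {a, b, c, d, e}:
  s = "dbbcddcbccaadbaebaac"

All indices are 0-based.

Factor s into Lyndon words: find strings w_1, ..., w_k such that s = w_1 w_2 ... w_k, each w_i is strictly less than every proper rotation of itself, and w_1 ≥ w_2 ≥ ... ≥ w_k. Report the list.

["d", "bbcddcbcc", "aadbaeb", "aac"]

emit factor 1: 'd' (i=0, period=1)
emit factor 2: 'bbcddcbcc' (i=1, period=9)
emit factor 3: 'aadbaeb' (i=10, period=7)
emit factor 4: 'aac' (i=17, period=3)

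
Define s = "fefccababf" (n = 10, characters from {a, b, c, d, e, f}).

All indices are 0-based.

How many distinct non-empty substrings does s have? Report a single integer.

49

rank→(start, suffix):
  0 → (5, 'ababf')
  1 → (7, 'abf')
  2 → (6, 'babf')
  3 → (8, 'bf')
  4 → (4, 'cababf')
  5 → (3, 'ccababf')
  6 → (1, 'efccababf')
  7 → (9, 'f')
  8 → (2, 'fccababf')
  9 → (0, 'fefccababf')

SA = [5, 7, 6, 8, 4, 3, 1, 9, 2, 0]
[i] adj suffixes → lcp
  [1] 5/7 → 2 ('ab')
  [2] 7/6 → 0 ('')
  [3] 6/8 → 1 ('b')
  [4] 8/4 → 0 ('')
  [5] 4/3 → 1 ('c')
  [6] 3/1 → 0 ('')
  [7] 1/9 → 0 ('')
  [8] 9/2 → 1 ('f')
  [9] 2/0 → 1 ('f')

n(n+1)/2 = 10·11/2 = 55
Σ LCP = 0 + 2 + 0 + 1 + 0 + 1 + 0 + 0 + 1 + 1 = 6
distinct = 55 − 6 = 49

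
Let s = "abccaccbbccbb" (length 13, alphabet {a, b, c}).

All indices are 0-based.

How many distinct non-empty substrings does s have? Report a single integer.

72

rank | idx | suffix
   0 |   0 | abccaccbbccbb
   1 |   4 | accbbccbb
   2 |  12 | b
   3 |  11 | bb
   4 |   7 | bbccbb
   5 |   1 | bccaccbbccbb
   6 |   8 | bccbb
   7 |   3 | caccbbccbb
   8 |  10 | cbb
   9 |   6 | cbbccbb
  10 |   2 | ccaccbbccbb
  11 |   9 | ccbb
  12 |   5 | ccbbccbb

SA = [0, 4, 12, 11, 7, 1, 8, 3, 10, 6, 2, 9, 5]
rank  pair      lcp
   1  s[0:],s[4:]  1  'a'
   2  s[4:],s[12:]  0  ''
   3  s[12:],s[11:]  1  'b'
   4  s[11:],s[7:]  2  'bb'
   5  s[7:],s[1:]  1  'b'
   6  s[1:],s[8:]  3  'bcc'
   7  s[8:],s[3:]  0  ''
   8  s[3:],s[10:]  1  'c'
   9  s[10:],s[6:]  3  'cbb'
  10  s[6:],s[2:]  1  'c'
  11  s[2:],s[9:]  2  'cc'
  12  s[9:],s[5:]  4  'ccbb'

n(n+1)/2 = 13·14/2 = 91
Σ LCP = 0 + 1 + 0 + 1 + 2 + 1 + 3 + 0 + 1 + 3 + 1 + 2 + 4 = 19
distinct = 91 − 19 = 72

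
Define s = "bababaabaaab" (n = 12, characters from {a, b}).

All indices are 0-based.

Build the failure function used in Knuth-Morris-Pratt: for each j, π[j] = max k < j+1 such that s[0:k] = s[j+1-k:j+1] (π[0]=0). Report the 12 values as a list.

[0, 0, 1, 2, 3, 4, 0, 1, 2, 0, 0, 1]

π[0] = 0
j=1 s[j]='a': π[1]=0 (border '')
j=2 s[j]='b': π[2]=1 (border 'b')
j=3 s[j]='a': π[3]=2 (border 'ba')
j=4 s[j]='b': π[4]=3 (border 'bab')
j=5 s[j]='a': π[5]=4 (border 'baba')
j=6 s[j]='a': k: 4→2→0; π[6]=0 (border '')
j=7 s[j]='b': π[7]=1 (border 'b')
j=8 s[j]='a': π[8]=2 (border 'ba')
j=9 s[j]='a': k: 2→0; π[9]=0 (border '')
j=10 s[j]='a': π[10]=0 (border '')
j=11 s[j]='b': π[11]=1 (border 'b')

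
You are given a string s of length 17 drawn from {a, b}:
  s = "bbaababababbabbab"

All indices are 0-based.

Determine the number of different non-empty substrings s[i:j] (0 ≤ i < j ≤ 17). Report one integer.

sorted suffixes:
  #0 SA[0]=2  'aababababbabbab'
  #1 SA[1]=15  'ab'
  #2 SA[2]=3  'ababababbabbab'
  #3 SA[3]=5  'abababbabbab'
  #4 SA[4]=7  'ababbabbab'
  #5 SA[5]=12  'abbab'
  #6 SA[6]=9  'abbabbab'
  #7 SA[7]=16  'b'
  #8 SA[8]=1  'baababababbabbab'
  #9 SA[9]=14  'bab'
  #10 SA[10]=4  'babababbabbab'
  #11 SA[11]=6  'bababbabbab'
  #12 SA[12]=11  'babbab'
  #13 SA[13]=8  'babbabbab'
  #14 SA[14]=0  'bbaababababbabbab'
  #15 SA[15]=13  'bbab'
  #16 SA[16]=10  'bbabbab'

SA = [2, 15, 3, 5, 7, 12, 9, 16, 1, 14, 4, 6, 11, 8, 0, 13, 10]
rank  pair      lcp
   1  s[2:],s[15:]  1  'a'
   2  s[15:],s[3:]  2  'ab'
   3  s[3:],s[5:]  6  'ababab'
   4  s[5:],s[7:]  4  'abab'
   5  s[7:],s[12:]  2  'ab'
   6  s[12:],s[9:]  5  'abbab'
   7  s[9:],s[16:]  0  ''
   8  s[16:],s[1:]  1  'b'
   9  s[1:],s[14:]  2  'ba'
  10  s[14:],s[4:]  3  'bab'
  11  s[4:],s[6:]  5  'babab'
  12  s[6:],s[11:]  3  'bab'
  13  s[11:],s[8:]  6  'babbab'
  14  s[8:],s[0:]  1  'b'
  15  s[0:],s[13:]  3  'bba'
  16  s[13:],s[10:]  4  'bbab'

n(n+1)/2 = 17·18/2 = 153
Σ LCP = 0 + 1 + 2 + 6 + 4 + 2 + 5 + 0 + 1 + 2 + 3 + 5 + 3 + 6 + 1 + 3 + 4 = 48
distinct = 153 − 48 = 105

105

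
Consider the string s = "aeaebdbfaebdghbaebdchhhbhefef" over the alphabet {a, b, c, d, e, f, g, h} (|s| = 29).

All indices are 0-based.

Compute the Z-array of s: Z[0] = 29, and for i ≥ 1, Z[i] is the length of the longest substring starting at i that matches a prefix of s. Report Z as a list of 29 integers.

[29, 0, 2, 0, 0, 0, 0, 0, 2, 0, 0, 0, 0, 0, 0, 2, 0, 0, 0, 0, 0, 0, 0, 0, 0, 0, 0, 0, 0]

Z[0]=29
i=1: outside box; Z[1]=0
i=2: outside box; Z[2]=2 scan→box=[2,4)
i=3: min(r-i=1, Z[1]=0)=0; Z[3]=0
i=4: outside box; Z[4]=0
i=5: outside box; Z[5]=0
i=6: outside box; Z[6]=0
i=7: outside box; Z[7]=0
i=8: outside box; Z[8]=2 scan→box=[8,10)
i=9: min(r-i=1, Z[1]=0)=0; Z[9]=0
i=10: outside box; Z[10]=0
i=11: outside box; Z[11]=0
i=12: outside box; Z[12]=0
i=13: outside box; Z[13]=0
i=14: outside box; Z[14]=0
i=15: outside box; Z[15]=2 scan→box=[15,17)
i=16: min(r-i=1, Z[1]=0)=0; Z[16]=0
i=17: outside box; Z[17]=0
i=18: outside box; Z[18]=0
i=19: outside box; Z[19]=0
i=20: outside box; Z[20]=0
i=21: outside box; Z[21]=0
i=22: outside box; Z[22]=0
i=23: outside box; Z[23]=0
i=24: outside box; Z[24]=0
i=25: outside box; Z[25]=0
i=26: outside box; Z[26]=0
i=27: outside box; Z[27]=0
i=28: outside box; Z[28]=0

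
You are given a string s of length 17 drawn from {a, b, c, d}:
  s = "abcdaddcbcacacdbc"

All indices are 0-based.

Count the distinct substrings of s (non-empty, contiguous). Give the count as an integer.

134

sorted suffixes:
  #0 SA[0]=0  'abcdaddcbcacacdbc'
  #1 SA[1]=10  'acacdbc'
  #2 SA[2]=12  'acdbc'
  #3 SA[3]=4  'addcbcacacdbc'
  #4 SA[4]=15  'bc'
  #5 SA[5]=8  'bcacacdbc'
  #6 SA[6]=1  'bcdaddcbcacacdbc'
  #7 SA[7]=16  'c'
  #8 SA[8]=9  'cacacdbc'
  #9 SA[9]=11  'cacdbc'
  #10 SA[10]=7  'cbcacacdbc'
  #11 SA[11]=2  'cdaddcbcacacdbc'
  #12 SA[12]=13  'cdbc'
  #13 SA[13]=3  'daddcbcacacdbc'
  #14 SA[14]=14  'dbc'
  #15 SA[15]=6  'dcbcacacdbc'
  #16 SA[16]=5  'ddcbcacacdbc'

SA = [0, 10, 12, 4, 15, 8, 1, 16, 9, 11, 7, 2, 13, 3, 14, 6, 5]
rank  pair      lcp
   1  s[0:],s[10:]  1  'a'
   2  s[10:],s[12:]  2  'ac'
   3  s[12:],s[4:]  1  'a'
   4  s[4:],s[15:]  0  ''
   5  s[15:],s[8:]  2  'bc'
   6  s[8:],s[1:]  2  'bc'
   7  s[1:],s[16:]  0  ''
   8  s[16:],s[9:]  1  'c'
   9  s[9:],s[11:]  3  'cac'
  10  s[11:],s[7:]  1  'c'
  11  s[7:],s[2:]  1  'c'
  12  s[2:],s[13:]  2  'cd'
  13  s[13:],s[3:]  0  ''
  14  s[3:],s[14:]  1  'd'
  15  s[14:],s[6:]  1  'd'
  16  s[6:],s[5:]  1  'd'

n(n+1)/2 = 17·18/2 = 153
Σ LCP = 0 + 1 + 2 + 1 + 0 + 2 + 2 + 0 + 1 + 3 + 1 + 1 + 2 + 0 + 1 + 1 + 1 = 19
distinct = 153 − 19 = 134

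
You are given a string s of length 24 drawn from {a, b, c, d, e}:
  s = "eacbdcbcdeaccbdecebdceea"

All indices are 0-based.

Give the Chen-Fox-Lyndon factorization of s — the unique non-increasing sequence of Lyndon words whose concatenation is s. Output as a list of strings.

["e", "acbdcbcdeaccbdecebdcee", "a"]

emit factor 1: 'e' (i=0, period=1)
emit factor 2: 'acbdcbcdeaccbdecebdcee' (i=1, period=22)
emit factor 3: 'a' (i=23, period=1)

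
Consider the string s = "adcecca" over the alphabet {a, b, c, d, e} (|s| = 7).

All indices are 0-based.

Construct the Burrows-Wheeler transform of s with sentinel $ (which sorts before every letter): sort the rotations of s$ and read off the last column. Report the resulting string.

rank  rotation  last
    0  $adcecca  a
    1  a$adcecc  c
    2  adcecca$  $
    3  ca$adcec  c
    4  cca$adce  e
    5  cecca$ad  d
    6  dcecca$a  a
    7  ecca$adc  c

ac$cedac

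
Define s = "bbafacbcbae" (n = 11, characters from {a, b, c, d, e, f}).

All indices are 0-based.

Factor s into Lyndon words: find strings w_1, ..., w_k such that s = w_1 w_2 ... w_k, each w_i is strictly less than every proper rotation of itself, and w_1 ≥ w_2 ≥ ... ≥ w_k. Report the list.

["b", "b", "af", "acbcbae"]

emit factor 1: 'b' (i=0, period=1)
emit factor 2: 'b' (i=1, period=1)
emit factor 3: 'af' (i=2, period=2)
emit factor 4: 'acbcbae' (i=4, period=7)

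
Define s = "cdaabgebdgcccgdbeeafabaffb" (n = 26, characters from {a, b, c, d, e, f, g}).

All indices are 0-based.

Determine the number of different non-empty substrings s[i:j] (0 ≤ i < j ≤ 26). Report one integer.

rank→(start, suffix):
  0 → (2, 'aabgebdgcccgdbeeafabaffb')
  1 → (20, 'abaffb')
  2 → (3, 'abgebdgcccgdbeeafabaffb')
  3 → (18, 'afabaffb')
  4 → (22, 'affb')
  5 → (25, 'b')
  6 → (21, 'baffb')
  7 → (7, 'bdgcccgdbeeafabaffb')
  8 → (15, 'beeafabaffb')
  9 → (4, 'bgebdgcccgdbeeafabaffb')
  10 → (10, 'cccgdbeeafabaffb')
  11 → (11, 'ccgdbeeafabaffb')
  12 → (0, 'cdaabgebdgcccgdbeeafabaffb')
  13 → (12, 'cgdbeeafabaffb')
  14 → (1, 'daabgebdgcccgdbeeafabaffb')
  15 → (14, 'dbeeafabaffb')
  16 → (8, 'dgcccgdbeeafabaffb')
  17 → (17, 'eafabaffb')
  18 → (6, 'ebdgcccgdbeeafabaffb')
  19 → (16, 'eeafabaffb')
  20 → (19, 'fabaffb')
  21 → (24, 'fb')
  22 → (23, 'ffb')
  23 → (9, 'gcccgdbeeafabaffb')
  24 → (13, 'gdbeeafabaffb')
  25 → (5, 'gebdgcccgdbeeafabaffb')

SA = [2, 20, 3, 18, 22, 25, 21, 7, 15, 4, 10, 11, 0, 12, 1, 14, 8, 17, 6, 16, 19, 24, 23, 9, 13, 5]
[i] adj suffixes → lcp
  [1] 2/20 → 1 ('a')
  [2] 20/3 → 2 ('ab')
  [3] 3/18 → 1 ('a')
  [4] 18/22 → 2 ('af')
  [5] 22/25 → 0 ('')
  [6] 25/21 → 1 ('b')
  [7] 21/7 → 1 ('b')
  [8] 7/15 → 1 ('b')
  [9] 15/4 → 1 ('b')
  [10] 4/10 → 0 ('')
  [11] 10/11 → 2 ('cc')
  [12] 11/0 → 1 ('c')
  [13] 0/12 → 1 ('c')
  [14] 12/1 → 0 ('')
  [15] 1/14 → 1 ('d')
  [16] 14/8 → 1 ('d')
  [17] 8/17 → 0 ('')
  [18] 17/6 → 1 ('e')
  [19] 6/16 → 1 ('e')
  [20] 16/19 → 0 ('')
  [21] 19/24 → 1 ('f')
  [22] 24/23 → 1 ('f')
  [23] 23/9 → 0 ('')
  [24] 9/13 → 1 ('g')
  [25] 13/5 → 1 ('g')

n(n+1)/2 = 26·27/2 = 351
Σ LCP = 0 + 1 + 2 + 1 + 2 + 0 + 1 + 1 + 1 + 1 + 0 + 2 + 1 + 1 + 0 + 1 + 1 + 0 + 1 + 1 + 0 + 1 + 1 + 0 + 1 + 1 = 22
distinct = 351 − 22 = 329

329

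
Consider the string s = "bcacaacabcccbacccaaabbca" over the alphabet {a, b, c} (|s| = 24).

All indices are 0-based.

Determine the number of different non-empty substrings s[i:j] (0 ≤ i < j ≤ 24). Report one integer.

261

sorted suffixes:
  #0 SA[0]=23  'a'
  #1 SA[1]=17  'aaabbca'
  #2 SA[2]=18  'aabbca'
  #3 SA[3]=4  'aacabcccbacccaaabbca'
  #4 SA[4]=19  'abbca'
  #5 SA[5]=7  'abcccbacccaaabbca'
  #6 SA[6]=2  'acaacabcccbacccaaabbca'
  #7 SA[7]=5  'acabcccbacccaaabbca'
  #8 SA[8]=13  'acccaaabbca'
  #9 SA[9]=12  'bacccaaabbca'
  #10 SA[10]=20  'bbca'
  #11 SA[11]=21  'bca'
  #12 SA[12]=0  'bcacaacabcccbacccaaabbca'
  #13 SA[13]=8  'bcccbacccaaabbca'
  #14 SA[14]=22  'ca'
  #15 SA[15]=16  'caaabbca'
  #16 SA[16]=3  'caacabcccbacccaaabbca'
  #17 SA[17]=6  'cabcccbacccaaabbca'
  #18 SA[18]=1  'cacaacabcccbacccaaabbca'
  #19 SA[19]=11  'cbacccaaabbca'
  #20 SA[20]=15  'ccaaabbca'
  #21 SA[21]=10  'ccbacccaaabbca'
  #22 SA[22]=14  'cccaaabbca'
  #23 SA[23]=9  'cccbacccaaabbca'

SA = [23, 17, 18, 4, 19, 7, 2, 5, 13, 12, 20, 21, 0, 8, 22, 16, 3, 6, 1, 11, 15, 10, 14, 9]
[i] adj suffixes → lcp
  [1] 23/17 → 1 ('a')
  [2] 17/18 → 2 ('aa')
  [3] 18/4 → 2 ('aa')
  [4] 4/19 → 1 ('a')
  [5] 19/7 → 2 ('ab')
  [6] 7/2 → 1 ('a')
  [7] 2/5 → 3 ('aca')
  [8] 5/13 → 2 ('ac')
  [9] 13/12 → 0 ('')
  [10] 12/20 → 1 ('b')
  [11] 20/21 → 1 ('b')
  [12] 21/0 → 3 ('bca')
  [13] 0/8 → 2 ('bc')
  [14] 8/22 → 0 ('')
  [15] 22/16 → 2 ('ca')
  [16] 16/3 → 3 ('caa')
  [17] 3/6 → 2 ('ca')
  [18] 6/1 → 2 ('ca')
  [19] 1/11 → 1 ('c')
  [20] 11/15 → 1 ('c')
  [21] 15/10 → 2 ('cc')
  [22] 10/14 → 2 ('cc')
  [23] 14/9 → 3 ('ccc')

n(n+1)/2 = 24·25/2 = 300
Σ LCP = 0 + 1 + 2 + 2 + 1 + 2 + 1 + 3 + 2 + 0 + 1 + 1 + 3 + 2 + 0 + 2 + 3 + 2 + 2 + 1 + 1 + 2 + 2 + 3 = 39
distinct = 300 − 39 = 261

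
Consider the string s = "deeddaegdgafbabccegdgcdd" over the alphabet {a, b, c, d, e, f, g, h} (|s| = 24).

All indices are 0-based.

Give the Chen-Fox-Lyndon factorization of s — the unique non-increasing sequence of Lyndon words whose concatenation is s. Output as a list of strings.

emit factor 1: 'dee' (i=0, period=3)
emit factor 2: 'd' (i=3, period=1)
emit factor 3: 'd' (i=4, period=1)
emit factor 4: 'aegdgafb' (i=5, period=8)
emit factor 5: 'abccegdgcdd' (i=13, period=11)

["dee", "d", "d", "aegdgafb", "abccegdgcdd"]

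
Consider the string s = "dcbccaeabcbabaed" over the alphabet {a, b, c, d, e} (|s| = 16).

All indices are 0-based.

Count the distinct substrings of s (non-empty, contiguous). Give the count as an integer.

rank | idx | suffix
   0 |  11 | abaed
   1 |   7 | abcbabaed
   2 |   5 | aeabcbabaed
   3 |  13 | aed
   4 |  10 | babaed
   5 |  12 | baed
   6 |   8 | bcbabaed
   7 |   2 | bccaeabcbabaed
   8 |   4 | caeabcbabaed
   9 |   9 | cbabaed
  10 |   1 | cbccaeabcbabaed
  11 |   3 | ccaeabcbabaed
  12 |  15 | d
  13 |   0 | dcbccaeabcbabaed
  14 |   6 | eabcbabaed
  15 |  14 | ed

SA = [11, 7, 5, 13, 10, 12, 8, 2, 4, 9, 1, 3, 15, 0, 6, 14]
rank  pair      lcp
   1  s[11:],s[7:]  2  'ab'
   2  s[7:],s[5:]  1  'a'
   3  s[5:],s[13:]  2  'ae'
   4  s[13:],s[10:]  0  ''
   5  s[10:],s[12:]  2  'ba'
   6  s[12:],s[8:]  1  'b'
   7  s[8:],s[2:]  2  'bc'
   8  s[2:],s[4:]  0  ''
   9  s[4:],s[9:]  1  'c'
  10  s[9:],s[1:]  2  'cb'
  11  s[1:],s[3:]  1  'c'
  12  s[3:],s[15:]  0  ''
  13  s[15:],s[0:]  1  'd'
  14  s[0:],s[6:]  0  ''
  15  s[6:],s[14:]  1  'e'

n(n+1)/2 = 16·17/2 = 136
Σ LCP = 0 + 2 + 1 + 2 + 0 + 2 + 1 + 2 + 0 + 1 + 2 + 1 + 0 + 1 + 0 + 1 = 16
distinct = 136 − 16 = 120

120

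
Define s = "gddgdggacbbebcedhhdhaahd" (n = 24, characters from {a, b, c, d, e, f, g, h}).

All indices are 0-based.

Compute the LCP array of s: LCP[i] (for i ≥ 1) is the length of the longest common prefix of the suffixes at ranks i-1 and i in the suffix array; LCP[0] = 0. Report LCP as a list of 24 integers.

[0, 1, 1, 0, 1, 1, 0, 1, 0, 1, 1, 2, 1, 2, 0, 1, 0, 1, 2, 1, 0, 1, 2, 1]

rank | idx | suffix
   0 |  20 | aahd
   1 |   7 | acbbebcedhhdhaahd
   2 |  21 | ahd
   3 |   9 | bbebcedhhdhaahd
   4 |  12 | bcedhhdhaahd
   5 |  10 | bebcedhhdhaahd
   6 |   8 | cbbebcedhhdhaahd
   7 |  13 | cedhhdhaahd
   8 |  23 | d
   9 |   1 | ddgdggacbbebcedhhdhaahd
  10 |   2 | dgdggacbbebcedhhdhaahd
  11 |   4 | dggacbbebcedhhdhaahd
  12 |  18 | dhaahd
  13 |  15 | dhhdhaahd
  14 |  11 | ebcedhhdhaahd
  15 |  14 | edhhdhaahd
  16 |   6 | gacbbebcedhhdhaahd
  17 |   0 | gddgdggacbbebcedhhdhaahd
  18 |   3 | gdggacbbebcedhhdhaahd
  19 |   5 | ggacbbebcedhhdhaahd
  20 |  19 | haahd
  21 |  22 | hd
  22 |  17 | hdhaahd
  23 |  16 | hhdhaahd

SA = [20, 7, 21, 9, 12, 10, 8, 13, 23, 1, 2, 4, 18, 15, 11, 14, 6, 0, 3, 5, 19, 22, 17, 16]
[i] adj suffixes → lcp
  [1] 20/7 → 1 ('a')
  [2] 7/21 → 1 ('a')
  [3] 21/9 → 0 ('')
  [4] 9/12 → 1 ('b')
  [5] 12/10 → 1 ('b')
  [6] 10/8 → 0 ('')
  [7] 8/13 → 1 ('c')
  [8] 13/23 → 0 ('')
  [9] 23/1 → 1 ('d')
  [10] 1/2 → 1 ('d')
  [11] 2/4 → 2 ('dg')
  [12] 4/18 → 1 ('d')
  [13] 18/15 → 2 ('dh')
  [14] 15/11 → 0 ('')
  [15] 11/14 → 1 ('e')
  [16] 14/6 → 0 ('')
  [17] 6/0 → 1 ('g')
  [18] 0/3 → 2 ('gd')
  [19] 3/5 → 1 ('g')
  [20] 5/19 → 0 ('')
  [21] 19/22 → 1 ('h')
  [22] 22/17 → 2 ('hd')
  [23] 17/16 → 1 ('h')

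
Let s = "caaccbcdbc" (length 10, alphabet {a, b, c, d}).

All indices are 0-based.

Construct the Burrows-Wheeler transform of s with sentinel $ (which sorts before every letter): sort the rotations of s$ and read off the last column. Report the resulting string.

rank  rotation     last
    0  $caaccbcdbc  c
    1  aaccbcdbc$c  c
    2  accbcdbc$ca  a
    3  bc$caaccbcd  d
    4  bcdbc$caacc  c
    5  c$caaccbcdb  b
    6  caaccbcdbc$  $
    7  cbcdbc$caac  c
    8  ccbcdbc$caa  a
    9  cdbc$caaccb  b
   10  dbc$caaccbc  c

ccadcb$cabc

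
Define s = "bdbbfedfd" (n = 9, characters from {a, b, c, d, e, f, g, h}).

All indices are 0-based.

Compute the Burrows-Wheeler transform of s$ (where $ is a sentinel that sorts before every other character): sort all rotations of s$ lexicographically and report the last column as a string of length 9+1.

dd$bfbefdb

rank  rotation    last
    0  $bdbbfedfd  d
    1  bbfedfd$bd  d
    2  bdbbfedfd$  $
    3  bfedfd$bdb  b
    4  d$bdbbfedf  f
    5  dbbfedfd$b  b
    6  dfd$bdbbfe  e
    7  edfd$bdbbf  f
    8  fd$bdbbfed  d
    9  fedfd$bdbb  b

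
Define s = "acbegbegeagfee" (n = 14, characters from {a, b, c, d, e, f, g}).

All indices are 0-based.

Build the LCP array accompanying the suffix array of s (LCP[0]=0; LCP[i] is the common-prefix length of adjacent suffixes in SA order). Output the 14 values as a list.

rank | idx | suffix
   0 |   0 | acbegbegeagfee
   1 |   9 | agfee
   2 |   2 | begbegeagfee
   3 |   5 | begeagfee
   4 |   1 | cbegbegeagfee
   5 |  13 | e
   6 |   8 | eagfee
   7 |  12 | ee
   8 |   3 | egbegeagfee
   9 |   6 | egeagfee
  10 |  11 | fee
  11 |   4 | gbegeagfee
  12 |   7 | geagfee
  13 |  10 | gfee

SA = [0, 9, 2, 5, 1, 13, 8, 12, 3, 6, 11, 4, 7, 10]
[i] adj suffixes → lcp
  [1] 0/9 → 1 ('a')
  [2] 9/2 → 0 ('')
  [3] 2/5 → 3 ('beg')
  [4] 5/1 → 0 ('')
  [5] 1/13 → 0 ('')
  [6] 13/8 → 1 ('e')
  [7] 8/12 → 1 ('e')
  [8] 12/3 → 1 ('e')
  [9] 3/6 → 2 ('eg')
  [10] 6/11 → 0 ('')
  [11] 11/4 → 0 ('')
  [12] 4/7 → 1 ('g')
  [13] 7/10 → 1 ('g')

[0, 1, 0, 3, 0, 0, 1, 1, 1, 2, 0, 0, 1, 1]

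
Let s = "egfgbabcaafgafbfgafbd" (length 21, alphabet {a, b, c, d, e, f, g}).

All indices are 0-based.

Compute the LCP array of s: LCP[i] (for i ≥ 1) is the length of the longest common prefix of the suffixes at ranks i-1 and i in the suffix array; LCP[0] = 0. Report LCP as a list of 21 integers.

sorted suffixes:
  #0 SA[0]=8  'aafgafbfgafbd'
  #1 SA[1]=5  'abcaafgafbfgafbd'
  #2 SA[2]=17  'afbd'
  #3 SA[3]=12  'afbfgafbd'
  #4 SA[4]=9  'afgafbfgafbd'
  #5 SA[5]=4  'babcaafgafbfgafbd'
  #6 SA[6]=6  'bcaafgafbfgafbd'
  #7 SA[7]=19  'bd'
  #8 SA[8]=14  'bfgafbd'
  #9 SA[9]=7  'caafgafbfgafbd'
  #10 SA[10]=20  'd'
  #11 SA[11]=0  'egfgbabcaafgafbfgafbd'
  #12 SA[12]=18  'fbd'
  #13 SA[13]=13  'fbfgafbd'
  #14 SA[14]=15  'fgafbd'
  #15 SA[15]=10  'fgafbfgafbd'
  #16 SA[16]=2  'fgbabcaafgafbfgafbd'
  #17 SA[17]=16  'gafbd'
  #18 SA[18]=11  'gafbfgafbd'
  #19 SA[19]=3  'gbabcaafgafbfgafbd'
  #20 SA[20]=1  'gfgbabcaafgafbfgafbd'

SA = [8, 5, 17, 12, 9, 4, 6, 19, 14, 7, 20, 0, 18, 13, 15, 10, 2, 16, 11, 3, 1]
rank  pair      lcp
   1  s[8:],s[5:]  1  'a'
   2  s[5:],s[17:]  1  'a'
   3  s[17:],s[12:]  3  'afb'
   4  s[12:],s[9:]  2  'af'
   5  s[9:],s[4:]  0  ''
   6  s[4:],s[6:]  1  'b'
   7  s[6:],s[19:]  1  'b'
   8  s[19:],s[14:]  1  'b'
   9  s[14:],s[7:]  0  ''
  10  s[7:],s[20:]  0  ''
  11  s[20:],s[0:]  0  ''
  12  s[0:],s[18:]  0  ''
  13  s[18:],s[13:]  2  'fb'
  14  s[13:],s[15:]  1  'f'
  15  s[15:],s[10:]  5  'fgafb'
  16  s[10:],s[2:]  2  'fg'
  17  s[2:],s[16:]  0  ''
  18  s[16:],s[11:]  4  'gafb'
  19  s[11:],s[3:]  1  'g'
  20  s[3:],s[1:]  1  'g'

[0, 1, 1, 3, 2, 0, 1, 1, 1, 0, 0, 0, 0, 2, 1, 5, 2, 0, 4, 1, 1]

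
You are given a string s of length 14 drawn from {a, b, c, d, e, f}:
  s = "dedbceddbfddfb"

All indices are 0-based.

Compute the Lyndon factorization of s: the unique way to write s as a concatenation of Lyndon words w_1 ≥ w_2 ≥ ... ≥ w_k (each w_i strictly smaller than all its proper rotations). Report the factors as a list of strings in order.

["de", "d", "bceddbfddf", "b"]

emit factor 1: 'de' (i=0, period=2)
emit factor 2: 'd' (i=2, period=1)
emit factor 3: 'bceddbfddf' (i=3, period=10)
emit factor 4: 'b' (i=13, period=1)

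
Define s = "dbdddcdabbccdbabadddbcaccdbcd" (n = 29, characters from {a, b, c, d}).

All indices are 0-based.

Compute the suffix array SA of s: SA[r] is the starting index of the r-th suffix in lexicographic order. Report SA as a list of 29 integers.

rank | idx | suffix
   0 |  14 | abadddbcaccdbcd
   1 |   7 | abbccdbabadddbcaccdbcd
   2 |  22 | accdbcd
   3 |  16 | adddbcaccdbcd
   4 |  13 | babadddbcaccdbcd
   5 |  15 | badddbcaccdbcd
   6 |   8 | bbccdbabadddbcaccdbcd
   7 |  20 | bcaccdbcd
   8 |   9 | bccdbabadddbcaccdbcd
   9 |  26 | bcd
  10 |   1 | bdddcdabbccdbabadddbcaccdbcd
  11 |  21 | caccdbcd
  12 |  10 | ccdbabadddbcaccdbcd
  13 |  23 | ccdbcd
  14 |  27 | cd
  15 |   5 | cdabbccdbabadddbcaccdbcd
  16 |  11 | cdbabadddbcaccdbcd
  17 |  24 | cdbcd
  18 |  28 | d
  19 |   6 | dabbccdbabadddbcaccdbcd
  20 |  12 | dbabadddbcaccdbcd
  21 |  19 | dbcaccdbcd
  22 |  25 | dbcd
  23 |   0 | dbdddcdabbccdbabadddbcaccdbcd
  24 |   4 | dcdabbccdbabadddbcaccdbcd
  25 |  18 | ddbcaccdbcd
  26 |   3 | ddcdabbccdbabadddbcaccdbcd
  27 |  17 | dddbcaccdbcd
  28 |   2 | dddcdabbccdbabadddbcaccdbcd

[14, 7, 22, 16, 13, 15, 8, 20, 9, 26, 1, 21, 10, 23, 27, 5, 11, 24, 28, 6, 12, 19, 25, 0, 4, 18, 3, 17, 2]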